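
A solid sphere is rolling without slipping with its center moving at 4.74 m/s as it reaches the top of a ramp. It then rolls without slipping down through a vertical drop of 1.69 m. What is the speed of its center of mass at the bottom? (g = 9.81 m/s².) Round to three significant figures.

Here I = (2/5)MR², so the shape factor k = I/(MR²) = 0.4.
Pure rolling means v = ωR; then KE = ½Mv² + ½I(v/R)² = ½(1+k)Mv² = (7/10)Mv².
Conserving energy between top and bottom: (7/10)Mv² = (7/10)Mv₀² + Mgh, hence v² = v₀² + 2gh/(1+k).
v = √(4.74² + 2×9.81×1.69/1.4) = √46.15 ≈ 6.79 m/s.

v ≈ 6.79 m/s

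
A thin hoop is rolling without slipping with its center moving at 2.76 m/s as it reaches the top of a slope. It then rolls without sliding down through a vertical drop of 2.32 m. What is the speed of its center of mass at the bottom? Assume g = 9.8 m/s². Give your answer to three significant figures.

With I = MR², the ratio k = I/(MR²) is 1.
The rolling condition ω = v/R makes the rotational term ½I(v/R)² = ½kMv², so KE_total = ½(1+k)Mv² = Mv².
Conserving energy between top and bottom: Mv² = Mv₀² + Mgh, hence v² = v₀² + 2gh/(1+k).
v = √(2.76² + 2×9.8×2.32/2) = √30.35 ≈ 5.51 m/s.

v ≈ 5.51 m/s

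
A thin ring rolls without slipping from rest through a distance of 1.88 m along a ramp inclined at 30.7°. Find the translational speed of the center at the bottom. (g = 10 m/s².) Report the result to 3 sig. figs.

v ≈ 3.10 m/s

With I = MR², the ratio k = I/(MR²) is 1.
Rolling without slipping gives ω = v/R, so the total kinetic energy is ½Mv² + ½Iω² = ½(1+k)Mv² = Mv².
The vertical drop is h = L sinθ = 1.88 × sin30.7° = 0.9598 m.
Energy conservation: Mgh = Mv², so v = √(2gh/(1+k)) = √(2 × 10 × 0.9598 / 2) ≈ 3.10 m/s.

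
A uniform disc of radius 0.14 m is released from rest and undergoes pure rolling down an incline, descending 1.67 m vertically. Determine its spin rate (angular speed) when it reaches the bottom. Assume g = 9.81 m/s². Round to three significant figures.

The moment of inertia is (1/2)MR², giving k ≡ I/(MR²) = 0.5.
The rolling condition ω = v/R makes the rotational term ½I(v/R)² = ½kMv², so KE_total = ½(1+k)Mv² = (3/4)Mv².
Energy conservation Mgh = ½(1+k)Mv² gives v = √(2gh/(1+k)) = √(2 × 9.81 × 1.67 / 1.5) = 4.674 m/s.
The angular speed follows from ω = v/R = 4.674/0.14 ≈ 33.4 rad/s.

ω ≈ 33.4 rad/s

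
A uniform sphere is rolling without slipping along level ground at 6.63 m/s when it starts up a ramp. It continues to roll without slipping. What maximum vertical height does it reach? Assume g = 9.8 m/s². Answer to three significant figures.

The moment of inertia is (2/5)MR², giving k ≡ I/(MR²) = 0.4.
The rolling condition ω = v/R makes the rotational term ½I(v/R)² = ½kMv², so KE_total = ½(1+k)Mv² = (7/10)Mv².
All of this converts to potential energy at the highest point: (7/10)Mv₀² = Mgh.
Thus h = (1+k)v₀²/(2g) = 1.4 × 6.63² / (2 × 9.8) ≈ 3.14 m.

h ≈ 3.14 m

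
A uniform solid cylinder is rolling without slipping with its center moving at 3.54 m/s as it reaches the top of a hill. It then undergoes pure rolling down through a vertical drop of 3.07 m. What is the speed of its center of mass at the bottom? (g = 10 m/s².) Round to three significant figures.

v ≈ 7.31 m/s

Here I = (1/2)MR², so the shape factor k = I/(MR²) = 0.5.
Rolling without slipping gives ω = v/R, so the total kinetic energy is ½Mv² + ½Iω² = ½(1+k)Mv² = (3/4)Mv².
Conserving energy between top and bottom: (3/4)Mv² = (3/4)Mv₀² + Mgh, hence v² = v₀² + 2gh/(1+k).
v = √(3.54² + 2×10×3.07/1.5) = √53.46 ≈ 7.31 m/s.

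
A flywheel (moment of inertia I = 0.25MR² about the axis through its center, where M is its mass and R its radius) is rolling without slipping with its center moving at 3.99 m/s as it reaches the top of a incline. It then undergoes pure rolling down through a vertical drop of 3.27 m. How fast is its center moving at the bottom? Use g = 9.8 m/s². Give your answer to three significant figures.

v ≈ 8.20 m/s

Here I = 0.25MR², so the shape factor k = I/(MR²) = 0.25.
The rolling condition ω = v/R makes the rotational term ½I(v/R)² = ½kMv², so KE_total = ½(1+k)Mv² = (5/8)Mv².
Energy conservation: (5/8)Mv₀² + Mgh = (5/8)Mv², so v² = v₀² + 2gh/(1+k).
v = √(3.99² + 2×9.8×3.27/1.25) = √67.19 ≈ 8.20 m/s.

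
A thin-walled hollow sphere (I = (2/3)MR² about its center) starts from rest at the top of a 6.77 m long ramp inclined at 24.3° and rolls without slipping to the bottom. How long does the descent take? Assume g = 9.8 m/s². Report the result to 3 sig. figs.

t ≈ 2.37 s

With I = (2/3)MR², the ratio k = I/(MR²) is 2/3.
Along the incline Mg sinθ − f = Ma, and torque about the center fR = Iα = kMR²(a/R) gives f = kMa.
Hence a = g sinθ/(1+k) = 9.8×sin24.3°/1.667 = 2.42 m/s².
With constant a from rest, t = √(2L/a) = √(2·6.77/2.42) ≈ 2.37 s.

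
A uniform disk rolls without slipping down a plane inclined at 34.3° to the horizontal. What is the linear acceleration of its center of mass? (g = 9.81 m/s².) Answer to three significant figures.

For this body I = (1/2)MR², i.e. k = I/(MR²) = 0.5.
Newton's second law down the slope: Mg sinθ − f = Ma. The torque equation fR = Iα (with α = a/R) gives f = kMa.
Eliminating f: Mg sinθ = (1+k)Ma, so a = g sinθ/(1+k) = 9.81 × sin34.3° / 1.5 ≈ 3.69 m/s².

a ≈ 3.69 m/s²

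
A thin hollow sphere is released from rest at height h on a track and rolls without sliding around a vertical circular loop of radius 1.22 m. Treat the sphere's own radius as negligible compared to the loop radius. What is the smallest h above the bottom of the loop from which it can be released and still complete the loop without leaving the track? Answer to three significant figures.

h_min ≈ 3.46 m

Here I = (2/3)MR², so the shape factor k = I/(MR²) = 2/3.
At the top, contact is just lost when gravity alone supplies the centripetal force: Mg = Mv_top²/r, i.e. v_top² = gr.
With ω = v/R, the kinetic energy at speed v is ½(1+k)Mv² = (5/6)Mv².
Energy conservation from release (height h) to the top (height 2r): Mgh = Mg(2r) + (5/6)M·gr.
Thus h_min = 2r + (1+k)r/2 = r(2 + 1.667/2) = 1.22 × 2.833 ≈ 3.46 m.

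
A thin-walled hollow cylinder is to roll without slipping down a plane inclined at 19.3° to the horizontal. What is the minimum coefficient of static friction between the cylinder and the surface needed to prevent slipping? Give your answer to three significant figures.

μ_min ≈ 0.175

The moment of inertia is MR², giving k ≡ I/(MR²) = 1.
Translational: Mg sinθ − f = Ma. Rotational about the CM: fR = Iα = kMRa, so f = kMa.
These give a = g sinθ/(1+k) and the required friction f = kMg sinθ/(1+k).
With N = Mg cosθ, the no-slip condition f ≤ μN gives μ_min = f/N = k tanθ/(1+k).
μ_min = 1 × tan19.3° / 2 ≈ 0.175.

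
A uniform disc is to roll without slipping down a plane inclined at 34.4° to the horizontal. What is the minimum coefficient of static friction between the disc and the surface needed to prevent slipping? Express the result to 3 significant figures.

μ_min ≈ 0.228

For this body I = (1/2)MR², i.e. k = I/(MR²) = 0.5.
Translational: Mg sinθ − f = Ma. Rotational about the CM: fR = Iα = kMRa, so f = kMa.
These give a = g sinθ/(1+k) and the required friction f = kMg sinθ/(1+k).
The normal force is N = Mg cosθ, so μ_min = f/N = k tanθ/(1+k).
μ_min = 0.5 × tan34.4° / 1.5 ≈ 0.228.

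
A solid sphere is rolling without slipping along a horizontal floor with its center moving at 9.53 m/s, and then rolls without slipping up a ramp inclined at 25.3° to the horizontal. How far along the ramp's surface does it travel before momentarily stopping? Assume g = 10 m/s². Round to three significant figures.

d ≈ 14.9 m

The moment of inertia is (2/5)MR², giving k ≡ I/(MR²) = 0.4.
The rolling condition ω = v/R makes the rotational term ½I(v/R)² = ½kMv², so KE_total = ½(1+k)Mv² = (7/10)Mv².
Setting this equal to Mgh gives the vertical rise h = (1+k)v₀²/(2g) = 1.4×9.53²/(2×10) = 6.357 m.
The distance along the slope is d = h/sinθ = 6.357/sin25.3° ≈ 14.9 m.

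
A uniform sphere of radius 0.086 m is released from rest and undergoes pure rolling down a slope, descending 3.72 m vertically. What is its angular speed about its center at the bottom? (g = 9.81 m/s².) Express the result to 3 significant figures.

For this body I = (2/5)MR², i.e. k = I/(MR²) = 0.4.
Pure rolling means v = ωR; then KE = ½Mv² + ½I(v/R)² = ½(1+k)Mv² = (7/10)Mv².
Energy conservation Mgh = ½(1+k)Mv² gives v = √(2gh/(1+k)) = √(2 × 9.81 × 3.72 / 1.4) = 7.22 m/s.
Then ω = v/R = 7.22 / 0.086 ≈ 84.0 rad/s.

ω ≈ 84.0 rad/s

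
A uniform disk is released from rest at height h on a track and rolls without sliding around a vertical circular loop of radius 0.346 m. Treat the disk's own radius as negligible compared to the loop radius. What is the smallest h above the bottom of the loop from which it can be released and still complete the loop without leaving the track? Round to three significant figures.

h_min ≈ 0.952 m

Here I = (1/2)MR², so the shape factor k = I/(MR²) = 0.5.
At the top, contact is just lost when gravity alone supplies the centripetal force: Mg = Mv_top²/r, i.e. v_top² = gr.
With ω = v/R, the kinetic energy at speed v is ½(1+k)Mv² = (3/4)Mv².
Energy conservation from release (height h) to the top (height 2r): Mgh = Mg(2r) + (3/4)M·gr.
Thus h_min = 2r + (1+k)r/2 = r(2 + 1.5/2) = 0.346 × 2.75 ≈ 0.952 m.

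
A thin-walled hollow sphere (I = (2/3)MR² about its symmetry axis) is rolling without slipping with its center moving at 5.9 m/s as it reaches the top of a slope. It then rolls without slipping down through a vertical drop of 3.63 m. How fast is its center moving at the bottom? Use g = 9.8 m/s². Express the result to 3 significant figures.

v ≈ 8.80 m/s

With I = (2/3)MR², the ratio k = I/(MR²) is 2/3.
Rolling without slipping gives ω = v/R, so the total kinetic energy is ½Mv² + ½Iω² = ½(1+k)Mv² = (5/6)Mv².
Conserving energy between top and bottom: (5/6)Mv² = (5/6)Mv₀² + Mgh, hence v² = v₀² + 2gh/(1+k).
v = √(5.9² + 2×9.8×3.63/1.667) = √77.5 ≈ 8.80 m/s.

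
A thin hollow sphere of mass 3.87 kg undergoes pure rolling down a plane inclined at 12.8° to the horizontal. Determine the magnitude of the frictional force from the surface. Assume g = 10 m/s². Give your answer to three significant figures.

f ≈ 3.43 N

For this body I = (2/3)MR², i.e. k = I/(MR²) = 2/3.
Newton's second law down the slope: Mg sinθ − f = Ma. The torque equation fR = Iα (with α = a/R) gives f = kMa.
Combining, a = g sinθ/(1+k) and f = kMa = kMg sinθ/(1+k).
f = (2/3) × 3.87 × 10 × sin12.8° / 1.667 ≈ 3.43 N.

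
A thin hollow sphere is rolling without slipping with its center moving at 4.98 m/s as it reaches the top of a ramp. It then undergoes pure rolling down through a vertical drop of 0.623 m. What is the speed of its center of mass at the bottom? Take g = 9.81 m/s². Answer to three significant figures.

v ≈ 5.67 m/s

The moment of inertia is (2/3)MR², giving k ≡ I/(MR²) = 2/3.
The rolling condition ω = v/R makes the rotational term ½I(v/R)² = ½kMv², so KE_total = ½(1+k)Mv² = (5/6)Mv².
Conserving energy between top and bottom: (5/6)Mv² = (5/6)Mv₀² + Mgh, hence v² = v₀² + 2gh/(1+k).
v = √(4.98² + 2×9.81×0.623/1.667) = √32.13 ≈ 5.67 m/s.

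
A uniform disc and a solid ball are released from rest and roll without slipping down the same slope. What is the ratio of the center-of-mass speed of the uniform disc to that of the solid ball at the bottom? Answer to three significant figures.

v_ratio ≈ 0.966

Each satisfies Mgh = ½(1+k)Mv² with k = I/(MR²), so v ∝ 1/√(1+k).
For the uniform disc k = 0.5; for the solid ball k = 0.4.
v₁/v₂ = √((1+k₂)/(1+k₁)) = √(1.4/1.5) ≈ 0.966.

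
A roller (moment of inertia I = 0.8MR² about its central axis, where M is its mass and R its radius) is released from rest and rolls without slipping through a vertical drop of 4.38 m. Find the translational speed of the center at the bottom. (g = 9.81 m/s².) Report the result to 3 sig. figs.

For this body I = 0.8MR², i.e. k = I/(MR²) = 0.8.
Since it rolls without slipping, ω = v/R and KE = ½Mv² + ½Iω² = ½(1+k)Mv² = (9/10)Mv².
Energy conservation: Mgh = (9/10)Mv², so v = √(2gh/(1+k)) = √(2 × 9.81 × 4.38 / 1.8) ≈ 6.91 m/s.

v ≈ 6.91 m/s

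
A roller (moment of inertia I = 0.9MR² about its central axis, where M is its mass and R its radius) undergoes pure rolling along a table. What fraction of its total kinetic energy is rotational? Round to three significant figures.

fraction ≈ 0.474

With I = 0.9MR², the ratio k = I/(MR²) is 0.9.
With ω = v/R, KE_trans = ½Mv² and KE_rot = ½Iω² = ½kMv², so KE_total = ½(1+k)Mv².
The rotational fraction is therefore k/(1+k) = 0.9/1.9 ≈ 0.474.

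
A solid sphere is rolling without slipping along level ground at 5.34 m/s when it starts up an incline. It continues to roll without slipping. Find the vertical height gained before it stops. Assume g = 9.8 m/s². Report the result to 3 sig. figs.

h ≈ 2.04 m

The moment of inertia is (2/5)MR², giving k ≡ I/(MR²) = 0.4.
Rolling without slipping gives ω = v/R, so the total kinetic energy is ½Mv² + ½Iω² = ½(1+k)Mv² = (7/10)Mv².
All of this converts to potential energy at the highest point: (7/10)Mv₀² = Mgh.
Thus h = (1+k)v₀²/(2g) = 1.4 × 5.34² / (2 × 9.8) ≈ 2.04 m.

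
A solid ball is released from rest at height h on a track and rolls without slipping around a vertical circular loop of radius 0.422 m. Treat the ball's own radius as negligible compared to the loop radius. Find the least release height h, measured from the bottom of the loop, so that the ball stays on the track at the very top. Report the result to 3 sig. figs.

The moment of inertia is (2/5)MR², giving k ≡ I/(MR²) = 0.4.
At the top, contact is just lost when gravity alone supplies the centripetal force: Mg = Mv_top²/r, i.e. v_top² = gr.
With ω = v/R, the kinetic energy at speed v is ½(1+k)Mv² = (7/10)Mv².
Energy conservation from release (height h) to the top (height 2r): Mgh = Mg(2r) + (7/10)M·gr.
Thus h_min = 2r + (1+k)r/2 = r(2 + 1.4/2) = 0.422 × 2.7 ≈ 1.14 m.

h_min ≈ 1.14 m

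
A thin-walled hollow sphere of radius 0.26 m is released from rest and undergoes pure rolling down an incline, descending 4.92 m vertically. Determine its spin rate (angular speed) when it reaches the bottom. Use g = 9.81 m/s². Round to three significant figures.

The moment of inertia is (2/3)MR², giving k ≡ I/(MR²) = 2/3.
Rolling without slipping gives ω = v/R, so the total kinetic energy is ½Mv² + ½Iω² = ½(1+k)Mv² = (5/6)Mv².
Energy conservation Mgh = ½(1+k)Mv² gives v = √(2gh/(1+k)) = √(2 × 9.81 × 4.92 / 1.667) = 7.61 m/s.
Then ω = v/R = 7.61 / 0.26 ≈ 29.3 rad/s.

ω ≈ 29.3 rad/s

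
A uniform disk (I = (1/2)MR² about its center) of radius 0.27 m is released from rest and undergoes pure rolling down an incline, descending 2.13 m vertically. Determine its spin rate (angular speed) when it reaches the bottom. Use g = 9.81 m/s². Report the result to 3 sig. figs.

ω ≈ 19.5 rad/s

Here I = (1/2)MR², so the shape factor k = I/(MR²) = 0.5.
Rolling without slipping gives ω = v/R, so the total kinetic energy is ½Mv² + ½Iω² = ½(1+k)Mv² = (3/4)Mv².
Energy conservation Mgh = ½(1+k)Mv² gives v = √(2gh/(1+k)) = √(2 × 9.81 × 2.13 / 1.5) = 5.278 m/s.
The angular speed follows from ω = v/R = 5.278/0.27 ≈ 19.5 rad/s.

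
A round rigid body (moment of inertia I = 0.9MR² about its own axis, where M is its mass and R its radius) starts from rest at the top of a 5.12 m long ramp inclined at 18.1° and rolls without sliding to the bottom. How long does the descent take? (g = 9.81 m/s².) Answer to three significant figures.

t ≈ 2.53 s

Here I = 0.9MR², so the shape factor k = I/(MR²) = 0.9.
Translational: Mg sinθ − f = Ma. Rotational about the CM: fR = Iα = kMRa, so f = kMa.
Hence a = g sinθ/(1+k) = 9.81×sin18.1°/1.9 = 1.604 m/s².
Starting from rest, L = ½at², so t = √(2L/a) = √(2×5.12/1.604) ≈ 2.53 s.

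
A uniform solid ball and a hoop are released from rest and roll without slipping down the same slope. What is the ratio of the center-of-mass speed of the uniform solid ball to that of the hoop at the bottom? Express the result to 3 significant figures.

Each satisfies Mgh = ½(1+k)Mv² with k = I/(MR²), so v ∝ 1/√(1+k).
For the uniform solid ball k = 0.4; for the hoop k = 1.
v₁/v₂ = √((1+k₂)/(1+k₁)) = √(2/1.4) ≈ 1.20.

v_ratio ≈ 1.20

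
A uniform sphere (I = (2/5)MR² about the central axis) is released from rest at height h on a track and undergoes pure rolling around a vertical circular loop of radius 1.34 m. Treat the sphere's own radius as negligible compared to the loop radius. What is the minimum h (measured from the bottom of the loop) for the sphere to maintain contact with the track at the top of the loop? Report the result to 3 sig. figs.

h_min ≈ 3.62 m

With I = (2/5)MR², the ratio k = I/(MR²) is 0.4.
At the top of the loop, the minimum-contact condition is Mg = Mv_top²/r, so v_top² = gr.
With ω = v/R, the kinetic energy at speed v is ½(1+k)Mv² = (7/10)Mv².
Energy conservation from release (height h) to the top (height 2r): Mgh = Mg(2r) + (7/10)M·gr.
Thus h_min = 2r + (1+k)r/2 = r(2 + 1.4/2) = 1.34 × 2.7 ≈ 3.62 m.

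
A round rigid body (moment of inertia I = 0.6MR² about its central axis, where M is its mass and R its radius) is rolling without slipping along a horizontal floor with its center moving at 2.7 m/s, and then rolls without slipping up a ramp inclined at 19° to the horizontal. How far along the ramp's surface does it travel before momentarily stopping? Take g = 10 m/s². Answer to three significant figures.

d ≈ 1.79 m

For this body I = 0.6MR², i.e. k = I/(MR²) = 0.6.
Rolling without slipping gives ω = v/R, so the total kinetic energy is ½Mv² + ½Iω² = ½(1+k)Mv² = (4/5)Mv².
Setting this equal to Mgh gives the vertical rise h = (1+k)v₀²/(2g) = 1.6×2.7²/(2×10) = 0.5832 m.
The distance along the slope is d = h/sinθ = 0.5832/sin19° ≈ 1.79 m.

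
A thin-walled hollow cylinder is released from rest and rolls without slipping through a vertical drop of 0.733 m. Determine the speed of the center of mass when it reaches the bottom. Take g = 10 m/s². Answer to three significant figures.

The moment of inertia is MR², giving k ≡ I/(MR²) = 1.
Rolling without slipping gives ω = v/R, so the total kinetic energy is ½Mv² + ½Iω² = ½(1+k)Mv² = Mv².
Energy conservation: Mgh = Mv², so v = √(2gh/(1+k)) = √(2 × 10 × 0.733 / 2) ≈ 2.71 m/s.

v ≈ 2.71 m/s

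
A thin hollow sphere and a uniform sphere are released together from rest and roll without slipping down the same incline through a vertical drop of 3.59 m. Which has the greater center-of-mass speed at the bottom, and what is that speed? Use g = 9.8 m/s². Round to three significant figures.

the uniform sphere, at v ≈ 7.09 m/s

For rolling without slipping, Mgh = ½(1+k)Mv² where k = I/(MR²), so v = √(2gh/(1+k)).
Thin hollow sphere: k = 2/3, giving v = √(2×9.8×3.59/1.667) = 6.498 m/s.
Uniform sphere: k = 0.4, giving v = √(2×9.8×3.59/1.4) = 7.089 m/s.
The smaller k wins: the uniform sphere, at ≈ 7.09 m/s.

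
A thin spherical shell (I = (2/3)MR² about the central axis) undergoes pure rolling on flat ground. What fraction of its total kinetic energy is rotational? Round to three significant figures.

For this body I = (2/3)MR², i.e. k = I/(MR²) = 2/3.
With ω = v/R, KE_trans = ½Mv² and KE_rot = ½Iω² = ½kMv², so KE_total = ½(1+k)Mv².
The rotational fraction is therefore k/(1+k) = (2/3)/1.667 ≈ 0.400.

fraction ≈ 0.400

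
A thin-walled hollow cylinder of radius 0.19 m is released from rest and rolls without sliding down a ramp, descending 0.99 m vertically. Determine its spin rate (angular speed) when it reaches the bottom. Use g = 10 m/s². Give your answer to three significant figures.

ω ≈ 16.6 rad/s

For this body I = MR², i.e. k = I/(MR²) = 1.
Rolling without slipping gives ω = v/R, so the total kinetic energy is ½Mv² + ½Iω² = ½(1+k)Mv² = Mv².
Energy conservation Mgh = ½(1+k)Mv² gives v = √(2gh/(1+k)) = √(2 × 10 × 0.99 / 2) = 3.146 m/s.
Then ω = v/R = 3.146 / 0.19 ≈ 16.6 rad/s.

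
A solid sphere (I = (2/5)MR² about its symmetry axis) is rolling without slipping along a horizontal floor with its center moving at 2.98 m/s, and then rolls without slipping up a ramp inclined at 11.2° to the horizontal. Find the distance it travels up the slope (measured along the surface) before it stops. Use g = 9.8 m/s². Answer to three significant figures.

d ≈ 3.27 m

The moment of inertia is (2/5)MR², giving k ≡ I/(MR²) = 0.4.
Rolling without slipping gives ω = v/R, so the total kinetic energy is ½Mv² + ½Iω² = ½(1+k)Mv² = (7/10)Mv².
Setting this equal to Mgh gives the vertical rise h = (1+k)v₀²/(2g) = 1.4×2.98²/(2×9.8) = 0.6343 m.
The distance along the slope is d = h/sinθ = 0.6343/sin11.2° ≈ 3.27 m.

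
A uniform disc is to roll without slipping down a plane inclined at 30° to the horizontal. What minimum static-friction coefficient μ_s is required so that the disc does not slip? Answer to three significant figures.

With I = (1/2)MR², the ratio k = I/(MR²) is 0.5.
Along the incline Mg sinθ − f = Ma, and torque about the center fR = Iα = kMR²(a/R) gives f = kMa.
These give a = g sinθ/(1+k) and the required friction f = kMg sinθ/(1+k).
With N = Mg cosθ, the no-slip condition f ≤ μN gives μ_min = f/N = k tanθ/(1+k).
μ_min = 0.5 × tan30° / 1.5 ≈ 0.192.

μ_min ≈ 0.192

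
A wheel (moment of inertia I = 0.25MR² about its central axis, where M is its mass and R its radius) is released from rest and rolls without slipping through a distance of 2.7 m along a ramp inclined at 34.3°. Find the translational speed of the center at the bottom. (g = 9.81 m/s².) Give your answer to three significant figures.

For this body I = 0.25MR², i.e. k = I/(MR²) = 0.25.
Rolling without slipping gives ω = v/R, so the total kinetic energy is ½Mv² + ½Iω² = ½(1+k)Mv² = (5/8)Mv².
The vertical drop is h = L sinθ = 2.7 × sin34.3° = 1.522 m.
Energy conservation: Mgh = (5/8)Mv², so v = √(2gh/(1+k)) = √(2 × 9.81 × 1.522 / 1.25) ≈ 4.89 m/s.

v ≈ 4.89 m/s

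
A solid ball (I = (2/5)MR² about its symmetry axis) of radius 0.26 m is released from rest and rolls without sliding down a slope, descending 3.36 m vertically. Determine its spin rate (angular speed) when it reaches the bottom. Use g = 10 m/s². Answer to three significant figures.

ω ≈ 26.6 rad/s

With I = (2/5)MR², the ratio k = I/(MR²) is 0.4.
Rolling without slipping gives ω = v/R, so the total kinetic energy is ½Mv² + ½Iω² = ½(1+k)Mv² = (7/10)Mv².
Energy conservation Mgh = ½(1+k)Mv² gives v = √(2gh/(1+k)) = √(2 × 10 × 3.36 / 1.4) = 6.928 m/s.
Then ω = v/R = 6.928 / 0.26 ≈ 26.6 rad/s.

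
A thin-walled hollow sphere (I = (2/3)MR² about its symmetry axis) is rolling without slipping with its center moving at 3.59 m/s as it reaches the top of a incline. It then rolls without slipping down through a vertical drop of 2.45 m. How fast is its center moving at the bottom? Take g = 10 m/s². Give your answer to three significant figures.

The moment of inertia is (2/3)MR², giving k ≡ I/(MR²) = 2/3.
Since it rolls without slipping, ω = v/R and KE = ½Mv² + ½Iω² = ½(1+k)Mv² = (5/6)Mv².
Conserving energy between top and bottom: (5/6)Mv² = (5/6)Mv₀² + Mgh, hence v² = v₀² + 2gh/(1+k).
v = √(3.59² + 2×10×2.45/1.667) = √42.29 ≈ 6.50 m/s.

v ≈ 6.50 m/s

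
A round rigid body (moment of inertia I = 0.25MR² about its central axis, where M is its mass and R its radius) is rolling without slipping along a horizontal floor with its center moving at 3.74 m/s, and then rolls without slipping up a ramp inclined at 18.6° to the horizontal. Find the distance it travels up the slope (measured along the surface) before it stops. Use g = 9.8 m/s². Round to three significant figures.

d ≈ 2.80 m

For this body I = 0.25MR², i.e. k = I/(MR²) = 0.25.
Pure rolling means v = ωR; then KE = ½Mv² + ½I(v/R)² = ½(1+k)Mv² = (5/8)Mv².
Setting this equal to Mgh gives the vertical rise h = (1+k)v₀²/(2g) = 1.25×3.74²/(2×9.8) = 0.8921 m.
The distance along the slope is d = h/sinθ = 0.8921/sin18.6° ≈ 2.80 m.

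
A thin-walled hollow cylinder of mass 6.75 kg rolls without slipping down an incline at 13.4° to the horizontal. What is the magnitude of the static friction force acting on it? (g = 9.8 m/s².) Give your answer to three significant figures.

f ≈ 7.67 N

For this body I = MR², i.e. k = I/(MR²) = 1.
Translational: Mg sinθ − f = Ma. Rotational about the CM: fR = Iα = kMRa, so f = kMa.
Combining, a = g sinθ/(1+k) and f = kMa = kMg sinθ/(1+k).
f = 1 × 6.75 × 9.8 × sin13.4° / 2 ≈ 7.67 N.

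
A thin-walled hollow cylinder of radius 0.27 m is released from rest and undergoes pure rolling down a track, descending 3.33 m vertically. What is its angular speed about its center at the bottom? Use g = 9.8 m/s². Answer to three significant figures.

The moment of inertia is MR², giving k ≡ I/(MR²) = 1.
Pure rolling means v = ωR; then KE = ½Mv² + ½I(v/R)² = ½(1+k)Mv² = Mv².
Energy conservation Mgh = ½(1+k)Mv² gives v = √(2gh/(1+k)) = √(2 × 9.8 × 3.33 / 2) = 5.713 m/s.
The angular speed follows from ω = v/R = 5.713/0.27 ≈ 21.2 rad/s.

ω ≈ 21.2 rad/s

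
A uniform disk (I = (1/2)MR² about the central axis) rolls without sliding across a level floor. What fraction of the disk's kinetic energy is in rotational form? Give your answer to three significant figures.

fraction ≈ 0.333

For this body I = (1/2)MR², i.e. k = I/(MR²) = 0.5.
Since ω = v/R, the translational part is ½Mv² and the rotational part is ½I(v/R)² = ½kMv²; the total is ½(1+k)Mv².
The rotational fraction is therefore k/(1+k) = 0.5/1.5 ≈ 0.333.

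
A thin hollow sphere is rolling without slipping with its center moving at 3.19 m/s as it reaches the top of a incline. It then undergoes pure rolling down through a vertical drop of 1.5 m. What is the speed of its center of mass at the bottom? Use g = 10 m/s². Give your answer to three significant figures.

With I = (2/3)MR², the ratio k = I/(MR²) is 2/3.
Rolling without slipping gives ω = v/R, so the total kinetic energy is ½Mv² + ½Iω² = ½(1+k)Mv² = (5/6)Mv².
Conserving energy between top and bottom: (5/6)Mv² = (5/6)Mv₀² + Mgh, hence v² = v₀² + 2gh/(1+k).
v = √(3.19² + 2×10×1.5/1.667) = √28.18 ≈ 5.31 m/s.

v ≈ 5.31 m/s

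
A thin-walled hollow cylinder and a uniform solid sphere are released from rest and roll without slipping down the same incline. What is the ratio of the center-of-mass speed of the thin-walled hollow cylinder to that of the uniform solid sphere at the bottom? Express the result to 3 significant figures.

v_ratio ≈ 0.837

Each satisfies Mgh = ½(1+k)Mv² with k = I/(MR²), so v ∝ 1/√(1+k).
For the thin-walled hollow cylinder k = 1; for the uniform solid sphere k = 0.4.
v₁/v₂ = √((1+k₂)/(1+k₁)) = √(1.4/2) ≈ 0.837.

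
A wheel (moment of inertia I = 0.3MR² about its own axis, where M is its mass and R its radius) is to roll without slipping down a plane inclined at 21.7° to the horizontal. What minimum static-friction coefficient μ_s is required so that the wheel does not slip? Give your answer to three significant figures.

μ_min ≈ 0.0918

For this body I = 0.3MR², i.e. k = I/(MR²) = 0.3.
Newton's second law down the slope: Mg sinθ − f = Ma. The torque equation fR = Iα (with α = a/R) gives f = kMa.
These give a = g sinθ/(1+k) and the required friction f = kMg sinθ/(1+k).
With N = Mg cosθ, the no-slip condition f ≤ μN gives μ_min = f/N = k tanθ/(1+k).
μ_min = 0.3 × tan21.7° / 1.3 ≈ 0.0918.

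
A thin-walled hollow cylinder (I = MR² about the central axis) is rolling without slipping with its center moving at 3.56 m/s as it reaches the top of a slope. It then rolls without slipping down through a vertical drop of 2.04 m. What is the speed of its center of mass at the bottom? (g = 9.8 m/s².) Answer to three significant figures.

For this body I = MR², i.e. k = I/(MR²) = 1.
Rolling without slipping gives ω = v/R, so the total kinetic energy is ½Mv² + ½Iω² = ½(1+k)Mv² = Mv².
Conserving energy between top and bottom: Mv² = Mv₀² + Mgh, hence v² = v₀² + 2gh/(1+k).
v = √(3.56² + 2×9.8×2.04/2) = √32.67 ≈ 5.72 m/s.

v ≈ 5.72 m/s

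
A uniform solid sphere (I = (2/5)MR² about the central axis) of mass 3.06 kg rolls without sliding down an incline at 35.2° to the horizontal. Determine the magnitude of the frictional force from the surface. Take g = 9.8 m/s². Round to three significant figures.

f ≈ 4.94 N

With I = (2/5)MR², the ratio k = I/(MR²) is 0.4.
Newton's second law down the slope: Mg sinθ − f = Ma. The torque equation fR = Iα (with α = a/R) gives f = kMa.
Combining, a = g sinθ/(1+k) and f = kMa = kMg sinθ/(1+k).
f = 0.4 × 3.06 × 9.8 × sin35.2° / 1.4 ≈ 4.94 N.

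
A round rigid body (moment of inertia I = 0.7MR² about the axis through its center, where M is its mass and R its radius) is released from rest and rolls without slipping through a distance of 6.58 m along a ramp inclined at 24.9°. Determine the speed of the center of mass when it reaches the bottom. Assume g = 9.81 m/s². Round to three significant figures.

v ≈ 5.65 m/s

With I = 0.7MR², the ratio k = I/(MR²) is 0.7.
Since it rolls without slipping, ω = v/R and KE = ½Mv² + ½Iω² = ½(1+k)Mv² = (17/20)Mv².
The vertical drop is h = L sinθ = 6.58 × sin24.9° = 2.77 m.
Setting Mgh = (17/20)Mv² gives v = √(2gh/(1+k)) = √(2·9.81·2.77/1.7) ≈ 5.65 m/s.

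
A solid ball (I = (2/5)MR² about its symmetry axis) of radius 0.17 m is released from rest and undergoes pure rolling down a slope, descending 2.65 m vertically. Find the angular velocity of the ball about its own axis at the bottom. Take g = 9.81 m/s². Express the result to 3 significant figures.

For this body I = (2/5)MR², i.e. k = I/(MR²) = 0.4.
Rolling without slipping gives ω = v/R, so the total kinetic energy is ½Mv² + ½Iω² = ½(1+k)Mv² = (7/10)Mv².
Energy conservation Mgh = ½(1+k)Mv² gives v = √(2gh/(1+k)) = √(2 × 9.81 × 2.65 / 1.4) = 6.094 m/s.
The angular speed follows from ω = v/R = 6.094/0.17 ≈ 35.8 rad/s.

ω ≈ 35.8 rad/s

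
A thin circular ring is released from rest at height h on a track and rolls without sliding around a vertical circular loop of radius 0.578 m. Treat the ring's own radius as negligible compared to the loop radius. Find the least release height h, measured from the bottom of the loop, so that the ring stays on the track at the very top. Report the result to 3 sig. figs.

h_min ≈ 1.73 m

Here I = MR², so the shape factor k = I/(MR²) = 1.
At the top, contact is just lost when gravity alone supplies the centripetal force: Mg = Mv_top²/r, i.e. v_top² = gr.
With ω = v/R, the kinetic energy at speed v is ½(1+k)Mv² = Mv².
Energy conservation from release (height h) to the top (height 2r): Mgh = Mg(2r) + M·gr.
Thus h_min = 2r + (1+k)r/2 = r(2 + 2/2) = 0.578 × 3 ≈ 1.73 m.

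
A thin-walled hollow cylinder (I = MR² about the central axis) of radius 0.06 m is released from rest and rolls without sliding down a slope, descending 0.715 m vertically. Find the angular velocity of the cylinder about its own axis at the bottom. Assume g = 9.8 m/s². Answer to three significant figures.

ω ≈ 44.1 rad/s

The moment of inertia is MR², giving k ≡ I/(MR²) = 1.
Rolling without slipping gives ω = v/R, so the total kinetic energy is ½Mv² + ½Iω² = ½(1+k)Mv² = Mv².
Energy conservation Mgh = ½(1+k)Mv² gives v = √(2gh/(1+k)) = √(2 × 9.8 × 0.715 / 2) = 2.647 m/s.
Then ω = v/R = 2.647 / 0.06 ≈ 44.1 rad/s.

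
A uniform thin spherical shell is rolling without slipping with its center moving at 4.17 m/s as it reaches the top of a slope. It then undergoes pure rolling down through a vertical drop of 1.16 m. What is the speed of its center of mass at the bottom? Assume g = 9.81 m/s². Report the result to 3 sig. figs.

Here I = (2/3)MR², so the shape factor k = I/(MR²) = 2/3.
The rolling condition ω = v/R makes the rotational term ½I(v/R)² = ½kMv², so KE_total = ½(1+k)Mv² = (5/6)Mv².
Energy conservation: (5/6)Mv₀² + Mgh = (5/6)Mv², so v² = v₀² + 2gh/(1+k).
v = √(4.17² + 2×9.81×1.16/1.667) = √31.04 ≈ 5.57 m/s.

v ≈ 5.57 m/s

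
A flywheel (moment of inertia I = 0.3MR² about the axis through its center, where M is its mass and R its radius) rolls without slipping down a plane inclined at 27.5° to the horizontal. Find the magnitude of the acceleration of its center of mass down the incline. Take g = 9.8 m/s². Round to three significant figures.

a ≈ 3.48 m/s²

For this body I = 0.3MR², i.e. k = I/(MR²) = 0.3.
Newton's second law down the slope: Mg sinθ − f = Ma. The torque equation fR = Iα (with α = a/R) gives f = kMa.
Eliminating f: Mg sinθ = (1+k)Ma, so a = g sinθ/(1+k) = 9.8 × sin27.5° / 1.3 ≈ 3.48 m/s².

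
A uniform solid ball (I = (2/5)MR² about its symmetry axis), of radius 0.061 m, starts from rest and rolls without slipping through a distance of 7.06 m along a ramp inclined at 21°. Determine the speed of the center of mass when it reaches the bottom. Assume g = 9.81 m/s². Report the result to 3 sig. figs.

The moment of inertia is (2/5)MR², giving k ≡ I/(MR²) = 0.4.
Pure rolling means v = ωR; then KE = ½Mv² + ½I(v/R)² = ½(1+k)Mv² = (7/10)Mv².
The vertical drop is h = L sinθ = 7.06 × sin21° = 2.53 m.
Energy conservation: Mgh = (7/10)Mv², so v = √(2gh/(1+k)) = √(2 × 9.81 × 2.53 / 1.4) ≈ 5.95 m/s.

v ≈ 5.95 m/s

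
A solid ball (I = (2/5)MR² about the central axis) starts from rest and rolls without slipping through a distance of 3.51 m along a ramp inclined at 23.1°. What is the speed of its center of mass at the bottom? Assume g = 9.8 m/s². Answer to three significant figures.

The moment of inertia is (2/5)MR², giving k ≡ I/(MR²) = 0.4.
The rolling condition ω = v/R makes the rotational term ½I(v/R)² = ½kMv², so KE_total = ½(1+k)Mv² = (7/10)Mv².
The vertical drop is h = L sinθ = 3.51 × sin23.1° = 1.377 m.
Energy conservation: Mgh = (7/10)Mv², so v = √(2gh/(1+k)) = √(2 × 9.8 × 1.377 / 1.4) ≈ 4.39 m/s.

v ≈ 4.39 m/s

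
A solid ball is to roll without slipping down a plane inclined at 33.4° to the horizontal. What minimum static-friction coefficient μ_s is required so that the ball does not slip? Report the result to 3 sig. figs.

μ_min ≈ 0.188

The moment of inertia is (2/5)MR², giving k ≡ I/(MR²) = 0.4.
Translational: Mg sinθ − f = Ma. Rotational about the CM: fR = Iα = kMRa, so f = kMa.
These give a = g sinθ/(1+k) and the required friction f = kMg sinθ/(1+k).
The normal force is N = Mg cosθ, so μ_min = f/N = k tanθ/(1+k).
μ_min = 0.4 × tan33.4° / 1.4 ≈ 0.188.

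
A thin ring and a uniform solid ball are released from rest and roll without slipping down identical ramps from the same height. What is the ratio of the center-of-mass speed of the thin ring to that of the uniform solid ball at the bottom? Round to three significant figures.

Each satisfies Mgh = ½(1+k)Mv² with k = I/(MR²), so v ∝ 1/√(1+k).
For the thin ring k = 1; for the uniform solid ball k = 0.4.
v₁/v₂ = √((1+k₂)/(1+k₁)) = √(1.4/2) ≈ 0.837.

v_ratio ≈ 0.837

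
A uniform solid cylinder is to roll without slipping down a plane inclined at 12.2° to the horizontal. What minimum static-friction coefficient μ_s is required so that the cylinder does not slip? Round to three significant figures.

μ_min ≈ 0.0721

With I = (1/2)MR², the ratio k = I/(MR²) is 0.5.
Translational: Mg sinθ − f = Ma. Rotational about the CM: fR = Iα = kMRa, so f = kMa.
These give a = g sinθ/(1+k) and the required friction f = kMg sinθ/(1+k).
With N = Mg cosθ, the no-slip condition f ≤ μN gives μ_min = f/N = k tanθ/(1+k).
μ_min = 0.5 × tan12.2° / 1.5 ≈ 0.0721.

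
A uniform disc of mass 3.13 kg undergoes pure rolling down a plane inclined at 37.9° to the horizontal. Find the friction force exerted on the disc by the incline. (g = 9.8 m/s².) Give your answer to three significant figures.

f ≈ 6.28 N

Here I = (1/2)MR², so the shape factor k = I/(MR²) = 0.5.
Along the incline Mg sinθ − f = Ma, and torque about the center fR = Iα = kMR²(a/R) gives f = kMa.
Combining, a = g sinθ/(1+k) and f = kMa = kMg sinθ/(1+k).
f = 0.5 × 3.13 × 9.8 × sin37.9° / 1.5 ≈ 6.28 N.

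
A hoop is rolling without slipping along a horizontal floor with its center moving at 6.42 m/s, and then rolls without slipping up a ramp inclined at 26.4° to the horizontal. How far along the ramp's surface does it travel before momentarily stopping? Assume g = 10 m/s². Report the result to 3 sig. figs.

For this body I = MR², i.e. k = I/(MR²) = 1.
Rolling without slipping gives ω = v/R, so the total kinetic energy is ½Mv² + ½Iω² = ½(1+k)Mv² = Mv².
Setting this equal to Mgh gives the vertical rise h = (1+k)v₀²/(2g) = 2×6.42²/(2×10) = 4.122 m.
The distance along the slope is d = h/sinθ = 4.122/sin26.4° ≈ 9.27 m.

d ≈ 9.27 m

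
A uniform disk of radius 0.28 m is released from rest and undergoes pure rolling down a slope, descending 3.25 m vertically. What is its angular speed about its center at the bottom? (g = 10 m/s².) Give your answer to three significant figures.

The moment of inertia is (1/2)MR², giving k ≡ I/(MR²) = 0.5.
Since it rolls without slipping, ω = v/R and KE = ½Mv² + ½Iω² = ½(1+k)Mv² = (3/4)Mv².
Energy conservation Mgh = ½(1+k)Mv² gives v = √(2gh/(1+k)) = √(2 × 10 × 3.25 / 1.5) = 6.583 m/s.
The angular speed follows from ω = v/R = 6.583/0.28 ≈ 23.5 rad/s.

ω ≈ 23.5 rad/s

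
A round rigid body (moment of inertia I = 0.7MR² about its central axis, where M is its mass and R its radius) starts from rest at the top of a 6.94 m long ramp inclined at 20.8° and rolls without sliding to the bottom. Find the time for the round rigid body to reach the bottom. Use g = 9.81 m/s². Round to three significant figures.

t ≈ 2.60 s

The moment of inertia is 0.7MR², giving k ≡ I/(MR²) = 0.7.
Along the incline Mg sinθ − f = Ma, and torque about the center fR = Iα = kMR²(a/R) gives f = kMa.
Hence a = g sinθ/(1+k) = 9.81×sin20.8°/1.7 = 2.049 m/s².
Starting from rest, L = ½at², so t = √(2L/a) = √(2×6.94/2.049) ≈ 2.60 s.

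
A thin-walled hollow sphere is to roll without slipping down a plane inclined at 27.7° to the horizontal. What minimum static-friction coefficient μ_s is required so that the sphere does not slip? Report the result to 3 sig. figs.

With I = (2/3)MR², the ratio k = I/(MR²) is 2/3.
Newton's second law down the slope: Mg sinθ − f = Ma. The torque equation fR = Iα (with α = a/R) gives f = kMa.
These give a = g sinθ/(1+k) and the required friction f = kMg sinθ/(1+k).
The normal force is N = Mg cosθ, so μ_min = f/N = k tanθ/(1+k).
μ_min = (2/3) × tan27.7° / 1.667 ≈ 0.210.

μ_min ≈ 0.210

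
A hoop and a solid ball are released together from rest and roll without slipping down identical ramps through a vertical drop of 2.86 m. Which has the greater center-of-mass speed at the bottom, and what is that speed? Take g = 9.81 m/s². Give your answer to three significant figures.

the solid ball, at v ≈ 6.33 m/s

For rolling without slipping, Mgh = ½(1+k)Mv² where k = I/(MR²), so v = √(2gh/(1+k)).
Hoop: k = 1, giving v = √(2×9.81×2.86/2) = 5.297 m/s.
Solid ball: k = 0.4, giving v = √(2×9.81×2.86/1.4) = 6.331 m/s.
The smaller k wins: the solid ball, at ≈ 6.33 m/s.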